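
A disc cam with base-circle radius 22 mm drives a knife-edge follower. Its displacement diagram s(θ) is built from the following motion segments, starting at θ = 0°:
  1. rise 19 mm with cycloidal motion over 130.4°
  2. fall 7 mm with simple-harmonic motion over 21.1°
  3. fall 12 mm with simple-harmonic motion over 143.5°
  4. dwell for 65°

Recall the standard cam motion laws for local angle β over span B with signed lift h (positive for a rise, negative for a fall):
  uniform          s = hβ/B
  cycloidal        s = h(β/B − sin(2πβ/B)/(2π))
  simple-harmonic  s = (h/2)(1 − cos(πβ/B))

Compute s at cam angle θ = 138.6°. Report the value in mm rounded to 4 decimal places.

seg 1 [0°–130.4°] cycloidal, h=19: full span → s += 19 → s = 19.0000
seg 2 [130.4°–151.5°] simple-harmonic, h=-7: θ=138.6° here. β=8.2, B=21.1. -7/2·(1 − cos(π·0.3886)) = -2.3002 → s = 16.6998

16.6998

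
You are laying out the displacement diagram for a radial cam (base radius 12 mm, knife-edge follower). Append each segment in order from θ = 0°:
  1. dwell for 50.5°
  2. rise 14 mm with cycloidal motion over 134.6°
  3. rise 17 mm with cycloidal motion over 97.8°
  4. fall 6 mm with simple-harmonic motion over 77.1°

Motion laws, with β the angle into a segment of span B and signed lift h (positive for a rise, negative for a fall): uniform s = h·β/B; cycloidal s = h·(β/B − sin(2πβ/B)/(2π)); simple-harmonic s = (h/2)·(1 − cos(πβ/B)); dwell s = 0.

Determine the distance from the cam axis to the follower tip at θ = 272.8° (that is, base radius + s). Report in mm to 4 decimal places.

seg 1 [0°–50.5°] dwell: s stays 0.0000
seg 2 [50.5°–185.1°] cycloidal, h=14: full span → s += 14 → s = 14.0000
seg 3 [185.1°–282.9°] cycloidal, h=17: θ=272.8° here. β=87.7, B=97.8. 17·(0.8967 − sin(2π·0.8967)/(2π)) = 16.8794 → s = 30.8794
radial distance = base radius + s = 12 + 30.8794 = 42.8794

42.8794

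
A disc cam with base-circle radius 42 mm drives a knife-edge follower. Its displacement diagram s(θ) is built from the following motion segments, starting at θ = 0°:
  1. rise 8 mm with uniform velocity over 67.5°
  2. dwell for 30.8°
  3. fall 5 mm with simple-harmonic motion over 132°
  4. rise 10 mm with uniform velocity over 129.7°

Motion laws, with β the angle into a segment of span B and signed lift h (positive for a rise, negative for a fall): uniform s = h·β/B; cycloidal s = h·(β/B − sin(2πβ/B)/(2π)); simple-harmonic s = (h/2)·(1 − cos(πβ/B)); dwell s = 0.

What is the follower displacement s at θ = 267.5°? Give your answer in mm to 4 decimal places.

seg 1 [0°–67.5°] uniform, h=8: full span → s += 8 → s = 8.0000
seg 2 [67.5°–98.3°] dwell: s stays 8.0000
seg 3 [98.3°–230.3°] simple-harmonic, h=-5: full span → s += -5 → s = 3.0000
seg 4 [230.3°–360°] uniform, h=10: θ=267.5° here. β=37.2, B=129.7. 10·37.2/129.7 = 2.8682 → s = 5.8682

5.8682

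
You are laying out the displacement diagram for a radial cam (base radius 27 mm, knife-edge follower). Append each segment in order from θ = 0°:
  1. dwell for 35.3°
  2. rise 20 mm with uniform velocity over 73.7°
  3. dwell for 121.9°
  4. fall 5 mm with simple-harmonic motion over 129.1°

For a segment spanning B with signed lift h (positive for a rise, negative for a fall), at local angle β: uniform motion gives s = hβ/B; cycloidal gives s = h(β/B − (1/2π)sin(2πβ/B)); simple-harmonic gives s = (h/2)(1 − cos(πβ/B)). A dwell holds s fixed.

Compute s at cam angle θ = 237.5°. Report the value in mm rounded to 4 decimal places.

seg 1 [0°–35.3°] dwell: s stays 0.0000
seg 2 [35.3°–109°] uniform, h=20: full span → s += 20 → s = 20.0000
seg 3 [109°–230.9°] dwell: s stays 20.0000
seg 4 [230.9°–360°] simple-harmonic, h=-5: θ=237.5° here. β=6.6, B=129.1. -5/2·(1 − cos(π·0.0511)) = -0.0322 → s = 19.9678

19.9678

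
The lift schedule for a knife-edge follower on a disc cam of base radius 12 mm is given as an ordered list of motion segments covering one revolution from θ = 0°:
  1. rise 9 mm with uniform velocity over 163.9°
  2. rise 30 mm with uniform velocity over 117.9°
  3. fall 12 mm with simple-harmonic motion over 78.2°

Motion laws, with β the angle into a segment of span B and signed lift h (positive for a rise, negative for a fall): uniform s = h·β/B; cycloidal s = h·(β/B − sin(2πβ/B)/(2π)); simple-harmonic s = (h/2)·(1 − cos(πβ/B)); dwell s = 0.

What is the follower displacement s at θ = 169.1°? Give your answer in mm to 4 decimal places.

seg 1 [0°–163.9°] uniform, h=9: full span → s += 9 → s = 9.0000
seg 2 [163.9°–281.8°] uniform, h=30: θ=169.1° here. β=5.2, B=117.9. 30·5.2/117.9 = 1.3232 → s = 10.3232

10.3232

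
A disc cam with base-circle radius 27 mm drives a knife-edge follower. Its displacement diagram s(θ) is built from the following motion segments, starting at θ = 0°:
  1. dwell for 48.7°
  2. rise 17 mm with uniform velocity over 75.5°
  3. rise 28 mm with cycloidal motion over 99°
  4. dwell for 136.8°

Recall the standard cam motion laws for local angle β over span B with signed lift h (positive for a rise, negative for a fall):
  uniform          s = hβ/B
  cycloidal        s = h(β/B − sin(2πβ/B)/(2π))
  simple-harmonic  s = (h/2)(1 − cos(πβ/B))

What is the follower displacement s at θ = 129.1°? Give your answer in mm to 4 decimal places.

seg 1 [0°–48.7°] dwell: s stays 0.0000
seg 2 [48.7°–124.2°] uniform, h=17: full span → s += 17 → s = 17.0000
seg 3 [124.2°–223.2°] cycloidal, h=28: θ=129.1° here. β=4.9, B=99. 28·(0.0495 − sin(2π·0.0495)/(2π)) = 0.0222 → s = 17.0222

17.0222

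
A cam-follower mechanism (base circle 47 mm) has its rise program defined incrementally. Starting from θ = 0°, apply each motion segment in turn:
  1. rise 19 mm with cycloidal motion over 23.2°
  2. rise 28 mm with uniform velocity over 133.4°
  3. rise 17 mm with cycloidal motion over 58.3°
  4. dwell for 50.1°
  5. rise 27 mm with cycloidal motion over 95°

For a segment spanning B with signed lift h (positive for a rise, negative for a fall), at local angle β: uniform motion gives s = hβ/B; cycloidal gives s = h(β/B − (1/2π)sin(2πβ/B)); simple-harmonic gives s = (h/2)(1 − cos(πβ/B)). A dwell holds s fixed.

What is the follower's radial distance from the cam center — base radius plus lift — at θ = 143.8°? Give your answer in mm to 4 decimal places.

seg 1 [0°–23.2°] cycloidal, h=19: full span → s += 19 → s = 19.0000
seg 2 [23.2°–156.6°] uniform, h=28: θ=143.8° here. β=120.6, B=133.4. 28·120.6/133.4 = 25.3133 → s = 44.3133
radial distance = base radius + s = 47 + 44.3133 = 91.3133

91.3133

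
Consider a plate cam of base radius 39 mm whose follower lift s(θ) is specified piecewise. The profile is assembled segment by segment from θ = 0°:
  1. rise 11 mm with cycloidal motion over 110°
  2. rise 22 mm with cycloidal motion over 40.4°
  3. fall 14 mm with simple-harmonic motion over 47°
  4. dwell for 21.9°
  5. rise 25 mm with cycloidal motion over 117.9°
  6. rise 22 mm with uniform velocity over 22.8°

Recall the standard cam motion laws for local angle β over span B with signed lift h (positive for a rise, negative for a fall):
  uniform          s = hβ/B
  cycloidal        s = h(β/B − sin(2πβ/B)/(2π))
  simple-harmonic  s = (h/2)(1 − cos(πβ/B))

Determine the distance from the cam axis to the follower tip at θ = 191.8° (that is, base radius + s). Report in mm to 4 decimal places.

seg 1 [0°–110°] cycloidal, h=11: full span → s += 11 → s = 11.0000
seg 2 [110°–150.4°] cycloidal, h=22: full span → s += 22 → s = 33.0000
seg 3 [150.4°–197.4°] simple-harmonic, h=-14: θ=191.8° here. β=41.4, B=47. -14/2·(1 − cos(π·0.8809)) = -13.5153 → s = 19.4847
radial distance = base radius + s = 39 + 19.4847 = 58.4847

58.4847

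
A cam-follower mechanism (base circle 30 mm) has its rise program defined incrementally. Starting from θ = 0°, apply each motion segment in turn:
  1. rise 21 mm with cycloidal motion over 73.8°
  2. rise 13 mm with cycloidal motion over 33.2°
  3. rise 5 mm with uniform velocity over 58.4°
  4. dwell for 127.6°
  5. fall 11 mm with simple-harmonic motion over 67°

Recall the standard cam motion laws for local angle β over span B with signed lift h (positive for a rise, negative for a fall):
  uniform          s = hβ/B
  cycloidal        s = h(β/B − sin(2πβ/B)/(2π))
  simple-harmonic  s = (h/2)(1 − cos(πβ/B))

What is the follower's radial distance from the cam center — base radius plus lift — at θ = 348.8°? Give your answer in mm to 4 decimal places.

seg 1 [0°–73.8°] cycloidal, h=21: full span → s += 21 → s = 21.0000
seg 2 [73.8°–107°] cycloidal, h=13: full span → s += 13 → s = 34.0000
seg 3 [107°–165.4°] uniform, h=5: full span → s += 5 → s = 39.0000
seg 4 [165.4°–293°] dwell: s stays 39.0000
seg 5 [293°–360°] simple-harmonic, h=-11: θ=348.8° here. β=55.8, B=67. -11/2·(1 − cos(π·0.8328)) = -10.2588 → s = 28.7412
radial distance = base radius + s = 30 + 28.7412 = 58.7412

58.7412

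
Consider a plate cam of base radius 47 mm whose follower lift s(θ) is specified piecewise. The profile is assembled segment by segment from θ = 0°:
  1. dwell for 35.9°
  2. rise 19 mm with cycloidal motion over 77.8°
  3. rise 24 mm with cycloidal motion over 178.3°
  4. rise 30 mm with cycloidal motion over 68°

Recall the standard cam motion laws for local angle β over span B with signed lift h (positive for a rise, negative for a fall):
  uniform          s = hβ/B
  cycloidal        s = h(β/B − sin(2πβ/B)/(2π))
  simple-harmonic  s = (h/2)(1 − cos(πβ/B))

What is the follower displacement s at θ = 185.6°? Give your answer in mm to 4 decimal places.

seg 1 [0°–35.9°] dwell: s stays 0.0000
seg 2 [35.9°–113.7°] cycloidal, h=19: full span → s += 19 → s = 19.0000
seg 3 [113.7°–292°] cycloidal, h=24: θ=185.6° here. β=71.9, B=178.3. 24·(0.4033 − sin(2π·0.4033)/(2π)) = 7.4965 → s = 26.4965

26.4965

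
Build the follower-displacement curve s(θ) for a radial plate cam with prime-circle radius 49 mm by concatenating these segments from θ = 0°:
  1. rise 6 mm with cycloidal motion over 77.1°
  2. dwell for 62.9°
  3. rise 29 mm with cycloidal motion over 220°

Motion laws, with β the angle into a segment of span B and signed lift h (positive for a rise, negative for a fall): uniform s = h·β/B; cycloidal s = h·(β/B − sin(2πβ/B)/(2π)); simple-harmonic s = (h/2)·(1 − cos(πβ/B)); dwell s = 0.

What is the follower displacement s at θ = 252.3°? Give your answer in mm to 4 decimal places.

seg 1 [0°–77.1°] cycloidal, h=6: full span → s += 6 → s = 6.0000
seg 2 [77.1°–140°] dwell: s stays 6.0000
seg 3 [140°–360°] cycloidal, h=29: θ=252.3° here. β=112.3, B=220. 29·(0.5105 − sin(2π·0.5105)/(2π)) = 15.1061 → s = 21.1061

21.1061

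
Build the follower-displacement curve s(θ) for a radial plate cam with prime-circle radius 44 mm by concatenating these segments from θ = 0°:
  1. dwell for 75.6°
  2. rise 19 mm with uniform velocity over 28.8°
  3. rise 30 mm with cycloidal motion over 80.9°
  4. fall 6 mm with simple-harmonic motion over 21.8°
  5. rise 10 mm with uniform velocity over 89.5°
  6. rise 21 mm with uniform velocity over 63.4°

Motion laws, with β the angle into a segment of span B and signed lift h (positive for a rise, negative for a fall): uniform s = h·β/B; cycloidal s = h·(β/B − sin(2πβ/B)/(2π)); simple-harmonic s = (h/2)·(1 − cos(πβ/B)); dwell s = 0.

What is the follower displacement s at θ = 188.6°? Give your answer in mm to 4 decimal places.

seg 1 [0°–75.6°] dwell: s stays 0.0000
seg 2 [75.6°–104.4°] uniform, h=19: full span → s += 19 → s = 19.0000
seg 3 [104.4°–185.3°] cycloidal, h=30: full span → s += 30 → s = 49.0000
seg 4 [185.3°–207.1°] simple-harmonic, h=-6: θ=188.6° here. β=3.3, B=21.8. -6/2·(1 − cos(π·0.1514)) = -0.3329 → s = 48.6671

48.6671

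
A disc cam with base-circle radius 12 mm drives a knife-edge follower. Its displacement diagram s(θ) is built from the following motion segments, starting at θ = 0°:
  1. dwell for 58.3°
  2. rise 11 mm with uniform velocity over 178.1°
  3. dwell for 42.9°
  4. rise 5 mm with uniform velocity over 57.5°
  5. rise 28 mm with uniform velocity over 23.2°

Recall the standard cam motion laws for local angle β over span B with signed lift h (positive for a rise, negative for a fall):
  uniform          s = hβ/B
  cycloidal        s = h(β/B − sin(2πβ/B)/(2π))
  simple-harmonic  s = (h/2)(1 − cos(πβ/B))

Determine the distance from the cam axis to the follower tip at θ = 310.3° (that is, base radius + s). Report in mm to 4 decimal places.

seg 1 [0°–58.3°] dwell: s stays 0.0000
seg 2 [58.3°–236.4°] uniform, h=11: full span → s += 11 → s = 11.0000
seg 3 [236.4°–279.3°] dwell: s stays 11.0000
seg 4 [279.3°–336.8°] uniform, h=5: θ=310.3° here. β=31, B=57.5. 5·31/57.5 = 2.6957 → s = 13.6957
radial distance = base radius + s = 12 + 13.6957 = 25.6957

25.6957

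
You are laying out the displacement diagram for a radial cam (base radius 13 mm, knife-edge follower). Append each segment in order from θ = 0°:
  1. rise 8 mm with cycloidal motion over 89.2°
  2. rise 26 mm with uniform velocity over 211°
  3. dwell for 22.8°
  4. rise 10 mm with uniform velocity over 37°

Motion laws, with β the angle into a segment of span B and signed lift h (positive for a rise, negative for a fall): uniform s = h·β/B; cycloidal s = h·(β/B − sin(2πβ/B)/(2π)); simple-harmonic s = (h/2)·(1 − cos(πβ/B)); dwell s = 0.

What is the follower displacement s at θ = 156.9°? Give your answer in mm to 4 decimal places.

seg 1 [0°–89.2°] cycloidal, h=8: full span → s += 8 → s = 8.0000
seg 2 [89.2°–300.2°] uniform, h=26: θ=156.9° here. β=67.7, B=211. 26·67.7/211 = 8.3422 → s = 16.3422

16.3422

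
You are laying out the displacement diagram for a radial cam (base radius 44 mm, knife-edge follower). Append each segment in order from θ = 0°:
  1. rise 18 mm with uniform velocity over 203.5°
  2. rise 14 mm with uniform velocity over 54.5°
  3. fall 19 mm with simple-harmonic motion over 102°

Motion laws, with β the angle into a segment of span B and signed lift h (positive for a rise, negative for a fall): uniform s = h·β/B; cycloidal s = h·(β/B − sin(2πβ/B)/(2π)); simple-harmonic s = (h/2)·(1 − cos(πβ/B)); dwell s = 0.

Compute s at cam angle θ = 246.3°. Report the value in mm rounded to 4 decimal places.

seg 1 [0°–203.5°] uniform, h=18: full span → s += 18 → s = 18.0000
seg 2 [203.5°–258°] uniform, h=14: θ=246.3° here. β=42.8, B=54.5. 14·42.8/54.5 = 10.9945 → s = 28.9945

28.9945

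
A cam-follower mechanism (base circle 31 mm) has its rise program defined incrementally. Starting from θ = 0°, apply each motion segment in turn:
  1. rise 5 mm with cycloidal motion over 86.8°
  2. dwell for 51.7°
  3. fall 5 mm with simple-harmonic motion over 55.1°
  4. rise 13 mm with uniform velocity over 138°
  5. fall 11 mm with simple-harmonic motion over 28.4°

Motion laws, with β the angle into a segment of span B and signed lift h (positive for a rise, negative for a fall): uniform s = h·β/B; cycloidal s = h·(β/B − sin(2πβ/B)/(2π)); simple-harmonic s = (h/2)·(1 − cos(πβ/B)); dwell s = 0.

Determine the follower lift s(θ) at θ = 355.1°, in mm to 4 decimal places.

seg 1 [0°–86.8°] cycloidal, h=5: full span → s += 5 → s = 5.0000
seg 2 [86.8°–138.5°] dwell: s stays 5.0000
seg 3 [138.5°–193.6°] simple-harmonic, h=-5: full span → s += -5 → s = 0.0000
seg 4 [193.6°–331.6°] uniform, h=13: full span → s += 13 → s = 13.0000
seg 5 [331.6°–360°] simple-harmonic, h=-11: θ=355.1° here. β=23.5, B=28.4. -11/2·(1 − cos(π·0.8275)) = -10.2116 → s = 2.7884

2.7884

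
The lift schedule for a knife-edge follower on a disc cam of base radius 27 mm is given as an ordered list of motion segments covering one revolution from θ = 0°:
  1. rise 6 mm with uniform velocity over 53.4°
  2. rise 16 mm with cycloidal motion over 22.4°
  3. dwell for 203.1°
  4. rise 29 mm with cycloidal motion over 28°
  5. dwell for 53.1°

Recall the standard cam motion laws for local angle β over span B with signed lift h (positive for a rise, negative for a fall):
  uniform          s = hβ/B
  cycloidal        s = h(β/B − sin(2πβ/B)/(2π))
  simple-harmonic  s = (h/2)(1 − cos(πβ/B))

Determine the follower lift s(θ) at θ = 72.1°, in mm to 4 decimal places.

seg 1 [0°–53.4°] uniform, h=6: full span → s += 6 → s = 6.0000
seg 2 [53.4°–75.8°] cycloidal, h=16: θ=72.1° here. β=18.7, B=22.4. 16·(0.8348 − sin(2π·0.8348)/(2π)) = 15.5505 → s = 21.5505

21.5505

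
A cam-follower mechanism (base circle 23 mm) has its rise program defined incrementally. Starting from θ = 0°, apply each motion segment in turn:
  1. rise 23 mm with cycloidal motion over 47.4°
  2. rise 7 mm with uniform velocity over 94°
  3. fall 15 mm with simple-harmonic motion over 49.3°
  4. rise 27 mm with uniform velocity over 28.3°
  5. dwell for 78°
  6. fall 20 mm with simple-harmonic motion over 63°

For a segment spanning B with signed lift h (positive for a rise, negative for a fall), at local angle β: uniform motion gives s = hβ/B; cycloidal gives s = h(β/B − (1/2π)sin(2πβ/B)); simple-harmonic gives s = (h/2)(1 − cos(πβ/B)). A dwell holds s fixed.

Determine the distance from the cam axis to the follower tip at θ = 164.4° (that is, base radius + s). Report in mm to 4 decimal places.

seg 1 [0°–47.4°] cycloidal, h=23: full span → s += 23 → s = 23.0000
seg 2 [47.4°–141.4°] uniform, h=7: full span → s += 7 → s = 30.0000
seg 3 [141.4°–190.7°] simple-harmonic, h=-15: θ=164.4° here. β=23, B=49.3. -15/2·(1 − cos(π·0.4665)) = -6.7129 → s = 23.2871
radial distance = base radius + s = 23 + 23.2871 = 46.2871

46.2871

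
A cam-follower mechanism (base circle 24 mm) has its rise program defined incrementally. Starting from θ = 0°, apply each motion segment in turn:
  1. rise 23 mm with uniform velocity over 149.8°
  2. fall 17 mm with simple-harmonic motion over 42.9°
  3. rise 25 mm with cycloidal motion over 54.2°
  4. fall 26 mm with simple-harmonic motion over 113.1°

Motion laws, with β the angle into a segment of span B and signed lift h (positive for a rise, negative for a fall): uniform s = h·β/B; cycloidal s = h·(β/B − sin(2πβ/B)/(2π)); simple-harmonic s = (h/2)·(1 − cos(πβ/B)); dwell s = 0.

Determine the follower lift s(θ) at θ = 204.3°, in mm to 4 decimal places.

seg 1 [0°–149.8°] uniform, h=23: full span → s += 23 → s = 23.0000
seg 2 [149.8°–192.7°] simple-harmonic, h=-17: full span → s += -17 → s = 6.0000
seg 3 [192.7°–246.9°] cycloidal, h=25: θ=204.3° here. β=11.6, B=54.2. 25·(0.2140 − sin(2π·0.2140)/(2π)) = 1.4729 → s = 7.4729

7.4729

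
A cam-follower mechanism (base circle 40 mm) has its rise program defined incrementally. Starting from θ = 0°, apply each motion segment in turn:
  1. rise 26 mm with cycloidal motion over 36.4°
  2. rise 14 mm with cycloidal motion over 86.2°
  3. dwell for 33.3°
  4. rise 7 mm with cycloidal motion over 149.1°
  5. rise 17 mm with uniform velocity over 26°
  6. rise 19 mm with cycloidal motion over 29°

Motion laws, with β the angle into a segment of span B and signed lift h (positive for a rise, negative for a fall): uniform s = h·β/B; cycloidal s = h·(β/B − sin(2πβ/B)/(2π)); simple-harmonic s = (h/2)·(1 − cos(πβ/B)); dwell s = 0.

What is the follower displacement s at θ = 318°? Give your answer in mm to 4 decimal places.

seg 1 [0°–36.4°] cycloidal, h=26: full span → s += 26 → s = 26.0000
seg 2 [36.4°–122.6°] cycloidal, h=14: full span → s += 14 → s = 40.0000
seg 3 [122.6°–155.9°] dwell: s stays 40.0000
seg 4 [155.9°–305°] cycloidal, h=7: full span → s += 7 → s = 47.0000
seg 5 [305°–331°] uniform, h=17: θ=318° here. β=13, B=26. 17·13/26 = 8.5000 → s = 55.5000

55.5000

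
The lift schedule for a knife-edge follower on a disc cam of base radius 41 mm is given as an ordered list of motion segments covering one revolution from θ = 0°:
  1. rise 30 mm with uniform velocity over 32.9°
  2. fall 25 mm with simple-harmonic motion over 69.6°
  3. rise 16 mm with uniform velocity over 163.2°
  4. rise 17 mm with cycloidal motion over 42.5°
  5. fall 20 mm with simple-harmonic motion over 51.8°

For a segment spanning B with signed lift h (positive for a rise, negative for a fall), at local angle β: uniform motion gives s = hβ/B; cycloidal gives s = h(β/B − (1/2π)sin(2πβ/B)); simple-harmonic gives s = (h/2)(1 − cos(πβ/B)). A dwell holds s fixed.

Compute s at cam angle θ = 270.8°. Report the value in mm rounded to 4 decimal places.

seg 1 [0°–32.9°] uniform, h=30: full span → s += 30 → s = 30.0000
seg 2 [32.9°–102.5°] simple-harmonic, h=-25: full span → s += -25 → s = 5.0000
seg 3 [102.5°–265.7°] uniform, h=16: full span → s += 16 → s = 21.0000
seg 4 [265.7°–308.2°] cycloidal, h=17: θ=270.8° here. β=5.1, B=42.5. 17·(0.1200 − sin(2π·0.1200)/(2π)) = 0.1879 → s = 21.1879

21.1879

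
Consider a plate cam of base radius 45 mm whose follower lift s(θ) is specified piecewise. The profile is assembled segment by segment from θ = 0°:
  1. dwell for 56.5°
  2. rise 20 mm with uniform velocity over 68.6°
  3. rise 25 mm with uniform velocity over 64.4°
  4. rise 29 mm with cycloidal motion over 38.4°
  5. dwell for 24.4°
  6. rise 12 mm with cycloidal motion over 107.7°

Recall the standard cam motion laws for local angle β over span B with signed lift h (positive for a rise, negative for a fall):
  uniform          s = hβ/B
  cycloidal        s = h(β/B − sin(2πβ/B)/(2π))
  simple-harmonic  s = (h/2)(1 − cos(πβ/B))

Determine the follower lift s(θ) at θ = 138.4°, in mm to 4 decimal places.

seg 1 [0°–56.5°] dwell: s stays 0.0000
seg 2 [56.5°–125.1°] uniform, h=20: full span → s += 20 → s = 20.0000
seg 3 [125.1°–189.5°] uniform, h=25: θ=138.4° here. β=13.3, B=64.4. 25·13.3/64.4 = 5.1630 → s = 25.1630

25.1630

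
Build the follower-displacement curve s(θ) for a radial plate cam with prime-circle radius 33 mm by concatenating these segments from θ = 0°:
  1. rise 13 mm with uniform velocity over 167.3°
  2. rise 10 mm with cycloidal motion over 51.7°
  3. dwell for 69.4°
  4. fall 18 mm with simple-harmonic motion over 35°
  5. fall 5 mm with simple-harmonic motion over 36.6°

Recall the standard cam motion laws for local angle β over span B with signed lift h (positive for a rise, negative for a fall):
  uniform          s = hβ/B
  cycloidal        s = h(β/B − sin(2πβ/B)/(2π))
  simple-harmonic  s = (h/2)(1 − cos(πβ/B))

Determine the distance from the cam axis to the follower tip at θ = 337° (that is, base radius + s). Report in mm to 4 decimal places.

seg 1 [0°–167.3°] uniform, h=13: full span → s += 13 → s = 13.0000
seg 2 [167.3°–219°] cycloidal, h=10: full span → s += 10 → s = 23.0000
seg 3 [219°–288.4°] dwell: s stays 23.0000
seg 4 [288.4°–323.4°] simple-harmonic, h=-18: full span → s += -18 → s = 5.0000
seg 5 [323.4°–360°] simple-harmonic, h=-5: θ=337° here. β=13.6, B=36.6. -5/2·(1 − cos(π·0.3716)) = -1.5186 → s = 3.4814
radial distance = base radius + s = 33 + 3.4814 = 36.4814

36.4814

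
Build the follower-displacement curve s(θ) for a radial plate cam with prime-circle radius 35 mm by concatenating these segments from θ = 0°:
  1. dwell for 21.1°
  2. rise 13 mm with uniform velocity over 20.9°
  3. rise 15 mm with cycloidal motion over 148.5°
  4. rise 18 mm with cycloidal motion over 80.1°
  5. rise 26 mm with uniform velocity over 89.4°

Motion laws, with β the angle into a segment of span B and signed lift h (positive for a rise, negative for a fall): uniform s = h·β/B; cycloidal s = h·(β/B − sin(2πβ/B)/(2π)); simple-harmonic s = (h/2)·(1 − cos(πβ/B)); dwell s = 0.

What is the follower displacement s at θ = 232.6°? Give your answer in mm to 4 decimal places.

seg 1 [0°–21.1°] dwell: s stays 0.0000
seg 2 [21.1°–42°] uniform, h=13: full span → s += 13 → s = 13.0000
seg 3 [42°–190.5°] cycloidal, h=15: full span → s += 15 → s = 28.0000
seg 4 [190.5°–270.6°] cycloidal, h=18: θ=232.6° here. β=42.1, B=80.1. 18·(0.5256 − sin(2π·0.5256)/(2π)) = 9.9194 → s = 37.9194

37.9194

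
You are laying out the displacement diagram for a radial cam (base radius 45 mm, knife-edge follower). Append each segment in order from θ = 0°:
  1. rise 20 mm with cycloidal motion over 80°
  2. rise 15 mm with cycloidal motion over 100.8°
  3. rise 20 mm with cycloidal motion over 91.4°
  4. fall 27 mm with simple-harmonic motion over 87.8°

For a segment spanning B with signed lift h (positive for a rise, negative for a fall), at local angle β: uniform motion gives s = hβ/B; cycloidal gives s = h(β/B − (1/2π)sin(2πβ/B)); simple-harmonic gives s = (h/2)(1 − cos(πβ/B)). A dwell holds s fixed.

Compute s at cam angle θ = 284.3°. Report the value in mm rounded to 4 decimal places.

seg 1 [0°–80°] cycloidal, h=20: full span → s += 20 → s = 20.0000
seg 2 [80°–180.8°] cycloidal, h=15: full span → s += 15 → s = 35.0000
seg 3 [180.8°–272.2°] cycloidal, h=20: full span → s += 20 → s = 55.0000
seg 4 [272.2°–360°] simple-harmonic, h=-27: θ=284.3° here. β=12.1, B=87.8. -27/2·(1 − cos(π·0.1378)) = -1.2456 → s = 53.7544

53.7544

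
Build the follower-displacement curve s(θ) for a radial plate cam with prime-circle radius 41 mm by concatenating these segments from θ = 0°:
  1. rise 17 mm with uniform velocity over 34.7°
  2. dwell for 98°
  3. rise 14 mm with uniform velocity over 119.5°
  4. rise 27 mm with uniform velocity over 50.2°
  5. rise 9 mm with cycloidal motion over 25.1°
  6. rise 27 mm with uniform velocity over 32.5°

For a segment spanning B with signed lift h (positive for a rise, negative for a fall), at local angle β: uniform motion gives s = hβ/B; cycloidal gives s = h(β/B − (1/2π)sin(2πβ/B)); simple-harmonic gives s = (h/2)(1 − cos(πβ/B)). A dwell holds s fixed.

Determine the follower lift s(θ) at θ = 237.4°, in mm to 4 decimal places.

seg 1 [0°–34.7°] uniform, h=17: full span → s += 17 → s = 17.0000
seg 2 [34.7°–132.7°] dwell: s stays 17.0000
seg 3 [132.7°–252.2°] uniform, h=14: θ=237.4° here. β=104.7, B=119.5. 14·104.7/119.5 = 12.2661 → s = 29.2661

29.2661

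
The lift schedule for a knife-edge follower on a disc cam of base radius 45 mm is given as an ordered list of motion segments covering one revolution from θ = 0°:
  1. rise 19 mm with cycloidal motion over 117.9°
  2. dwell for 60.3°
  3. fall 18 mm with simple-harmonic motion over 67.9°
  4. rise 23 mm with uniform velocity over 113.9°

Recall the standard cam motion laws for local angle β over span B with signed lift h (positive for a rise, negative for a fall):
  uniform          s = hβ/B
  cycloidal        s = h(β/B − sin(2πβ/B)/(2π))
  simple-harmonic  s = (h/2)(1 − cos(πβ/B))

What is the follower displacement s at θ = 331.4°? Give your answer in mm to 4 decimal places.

seg 1 [0°–117.9°] cycloidal, h=19: full span → s += 19 → s = 19.0000
seg 2 [117.9°–178.2°] dwell: s stays 19.0000
seg 3 [178.2°–246.1°] simple-harmonic, h=-18: full span → s += -18 → s = 1.0000
seg 4 [246.1°–360°] uniform, h=23: θ=331.4° here. β=85.3, B=113.9. 23·85.3/113.9 = 17.2248 → s = 18.2248

18.2248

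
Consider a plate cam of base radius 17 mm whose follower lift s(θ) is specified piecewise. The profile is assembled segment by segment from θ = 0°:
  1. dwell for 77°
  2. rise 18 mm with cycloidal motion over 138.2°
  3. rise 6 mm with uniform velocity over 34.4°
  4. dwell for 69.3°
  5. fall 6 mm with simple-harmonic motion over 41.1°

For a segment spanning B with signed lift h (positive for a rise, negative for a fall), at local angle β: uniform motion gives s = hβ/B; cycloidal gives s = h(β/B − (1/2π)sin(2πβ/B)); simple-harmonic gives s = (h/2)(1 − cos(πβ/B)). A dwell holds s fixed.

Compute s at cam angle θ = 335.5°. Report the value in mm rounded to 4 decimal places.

seg 1 [0°–77°] dwell: s stays 0.0000
seg 2 [77°–215.2°] cycloidal, h=18: full span → s += 18 → s = 18.0000
seg 3 [215.2°–249.6°] uniform, h=6: full span → s += 6 → s = 24.0000
seg 4 [249.6°–318.9°] dwell: s stays 24.0000
seg 5 [318.9°–360°] simple-harmonic, h=-6: θ=335.5° here. β=16.6, B=41.1. -6/2·(1 − cos(π·0.4039)) = -2.1079 → s = 21.8921

21.8921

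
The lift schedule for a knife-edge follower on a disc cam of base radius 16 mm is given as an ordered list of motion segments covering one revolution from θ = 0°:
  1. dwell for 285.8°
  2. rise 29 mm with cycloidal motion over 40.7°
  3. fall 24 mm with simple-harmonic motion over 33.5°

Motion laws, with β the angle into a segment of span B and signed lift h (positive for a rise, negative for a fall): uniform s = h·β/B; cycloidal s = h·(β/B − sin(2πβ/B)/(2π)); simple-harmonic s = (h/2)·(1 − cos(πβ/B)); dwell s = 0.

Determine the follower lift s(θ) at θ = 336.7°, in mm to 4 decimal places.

seg 1 [0°–285.8°] dwell: s stays 0.0000
seg 2 [285.8°–326.5°] cycloidal, h=29: full span → s += 29 → s = 29.0000
seg 3 [326.5°–360°] simple-harmonic, h=-24: θ=336.7° here. β=10.2, B=33.5. -24/2·(1 − cos(π·0.3045)) = -5.0838 → s = 23.9162

23.9162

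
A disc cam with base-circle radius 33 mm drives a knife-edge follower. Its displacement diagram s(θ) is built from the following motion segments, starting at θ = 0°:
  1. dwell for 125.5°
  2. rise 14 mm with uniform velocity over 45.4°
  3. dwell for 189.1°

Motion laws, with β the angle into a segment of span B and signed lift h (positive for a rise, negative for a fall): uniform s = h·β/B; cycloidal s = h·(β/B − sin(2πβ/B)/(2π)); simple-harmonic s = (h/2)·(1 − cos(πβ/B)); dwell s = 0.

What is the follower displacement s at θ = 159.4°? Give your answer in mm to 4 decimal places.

seg 1 [0°–125.5°] dwell: s stays 0.0000
seg 2 [125.5°–170.9°] uniform, h=14: θ=159.4° here. β=33.9, B=45.4. 14·33.9/45.4 = 10.4537 → s = 10.4537

10.4537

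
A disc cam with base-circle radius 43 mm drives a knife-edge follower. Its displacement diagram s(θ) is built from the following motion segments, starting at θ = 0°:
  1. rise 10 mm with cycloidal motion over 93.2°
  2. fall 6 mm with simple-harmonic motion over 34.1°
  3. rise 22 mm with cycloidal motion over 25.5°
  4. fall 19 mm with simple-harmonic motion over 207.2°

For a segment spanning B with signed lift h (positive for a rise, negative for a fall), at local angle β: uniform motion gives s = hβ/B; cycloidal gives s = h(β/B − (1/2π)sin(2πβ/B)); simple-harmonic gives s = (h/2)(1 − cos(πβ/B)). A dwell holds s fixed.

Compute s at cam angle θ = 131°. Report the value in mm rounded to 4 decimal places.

seg 1 [0°–93.2°] cycloidal, h=10: full span → s += 10 → s = 10.0000
seg 2 [93.2°–127.3°] simple-harmonic, h=-6: full span → s += -6 → s = 4.0000
seg 3 [127.3°–152.8°] cycloidal, h=22: θ=131° here. β=3.7, B=25.5. 22·(0.1451 − sin(2π·0.1451)/(2π)) = 0.4242 → s = 4.4242

4.4242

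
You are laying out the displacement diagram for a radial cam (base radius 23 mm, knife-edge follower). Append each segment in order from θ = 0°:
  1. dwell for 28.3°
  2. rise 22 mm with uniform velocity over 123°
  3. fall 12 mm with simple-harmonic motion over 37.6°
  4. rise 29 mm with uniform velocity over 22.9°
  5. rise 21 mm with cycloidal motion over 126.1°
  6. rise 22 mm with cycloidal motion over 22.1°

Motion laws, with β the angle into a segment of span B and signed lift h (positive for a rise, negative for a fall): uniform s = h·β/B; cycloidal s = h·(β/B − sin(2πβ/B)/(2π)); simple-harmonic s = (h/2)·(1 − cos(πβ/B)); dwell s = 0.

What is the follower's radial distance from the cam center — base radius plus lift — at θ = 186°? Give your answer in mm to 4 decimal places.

seg 1 [0°–28.3°] dwell: s stays 0.0000
seg 2 [28.3°–151.3°] uniform, h=22: full span → s += 22 → s = 22.0000
seg 3 [151.3°–188.9°] simple-harmonic, h=-12: θ=186° here. β=34.7, B=37.6. -12/2·(1 − cos(π·0.9229)) = -11.8247 → s = 10.1753
radial distance = base radius + s = 23 + 10.1753 = 33.1753

33.1753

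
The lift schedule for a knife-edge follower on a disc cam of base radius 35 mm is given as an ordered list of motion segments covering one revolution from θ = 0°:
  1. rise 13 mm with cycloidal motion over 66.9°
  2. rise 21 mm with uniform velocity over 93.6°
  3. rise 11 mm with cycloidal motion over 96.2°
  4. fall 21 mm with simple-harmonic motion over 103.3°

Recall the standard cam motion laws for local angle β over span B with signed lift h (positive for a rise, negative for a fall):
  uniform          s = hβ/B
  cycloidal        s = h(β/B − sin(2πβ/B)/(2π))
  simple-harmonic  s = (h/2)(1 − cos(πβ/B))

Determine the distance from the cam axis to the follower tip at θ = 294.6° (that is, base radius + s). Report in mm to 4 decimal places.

seg 1 [0°–66.9°] cycloidal, h=13: full span → s += 13 → s = 13.0000
seg 2 [66.9°–160.5°] uniform, h=21: full span → s += 21 → s = 34.0000
seg 3 [160.5°–256.7°] cycloidal, h=11: full span → s += 11 → s = 45.0000
seg 4 [256.7°–360°] simple-harmonic, h=-21: θ=294.6° here. β=37.9, B=103.3. -21/2·(1 − cos(π·0.3669)) = -6.2361 → s = 38.7639
radial distance = base radius + s = 35 + 38.7639 = 73.7639

73.7639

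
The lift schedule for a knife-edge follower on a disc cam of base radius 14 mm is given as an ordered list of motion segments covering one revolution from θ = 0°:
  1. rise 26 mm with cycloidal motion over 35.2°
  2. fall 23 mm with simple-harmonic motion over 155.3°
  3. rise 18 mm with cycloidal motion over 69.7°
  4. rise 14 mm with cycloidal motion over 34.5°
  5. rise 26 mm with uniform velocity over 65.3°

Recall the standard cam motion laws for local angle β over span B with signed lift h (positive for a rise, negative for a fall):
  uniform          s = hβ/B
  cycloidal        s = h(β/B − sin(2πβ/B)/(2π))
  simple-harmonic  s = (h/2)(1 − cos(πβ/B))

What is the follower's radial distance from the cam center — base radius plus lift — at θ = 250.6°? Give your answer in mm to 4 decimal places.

seg 1 [0°–35.2°] cycloidal, h=26: full span → s += 26 → s = 26.0000
seg 2 [35.2°–190.5°] simple-harmonic, h=-23: full span → s += -23 → s = 3.0000
seg 3 [190.5°–260.2°] cycloidal, h=18: θ=250.6° here. β=60.1, B=69.7. 18·(0.8623 − sin(2π·0.8623)/(2π)) = 17.7019 → s = 20.7019
radial distance = base radius + s = 14 + 20.7019 = 34.7019

34.7019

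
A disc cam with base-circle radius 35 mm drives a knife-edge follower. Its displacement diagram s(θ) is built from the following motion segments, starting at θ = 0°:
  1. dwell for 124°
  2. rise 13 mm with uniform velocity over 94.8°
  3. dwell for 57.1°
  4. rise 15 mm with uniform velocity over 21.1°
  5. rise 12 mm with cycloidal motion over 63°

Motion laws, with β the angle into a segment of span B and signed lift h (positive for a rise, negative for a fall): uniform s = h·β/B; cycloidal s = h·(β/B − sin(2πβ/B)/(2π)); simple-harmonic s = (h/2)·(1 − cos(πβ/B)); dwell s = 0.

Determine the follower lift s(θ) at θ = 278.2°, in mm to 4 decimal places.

seg 1 [0°–124°] dwell: s stays 0.0000
seg 2 [124°–218.8°] uniform, h=13: full span → s += 13 → s = 13.0000
seg 3 [218.8°–275.9°] dwell: s stays 13.0000
seg 4 [275.9°–297°] uniform, h=15: θ=278.2° here. β=2.3, B=21.1. 15·2.3/21.1 = 1.6351 → s = 14.6351

14.6351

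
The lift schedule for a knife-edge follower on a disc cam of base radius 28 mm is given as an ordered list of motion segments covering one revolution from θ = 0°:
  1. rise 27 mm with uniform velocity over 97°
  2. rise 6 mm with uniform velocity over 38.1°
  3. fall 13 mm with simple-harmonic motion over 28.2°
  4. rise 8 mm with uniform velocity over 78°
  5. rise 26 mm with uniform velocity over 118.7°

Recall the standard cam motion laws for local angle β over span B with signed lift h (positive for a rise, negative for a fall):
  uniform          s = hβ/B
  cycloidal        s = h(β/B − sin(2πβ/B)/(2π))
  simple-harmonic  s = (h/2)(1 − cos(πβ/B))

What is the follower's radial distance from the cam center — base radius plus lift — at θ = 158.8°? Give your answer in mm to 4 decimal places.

seg 1 [0°–97°] uniform, h=27: full span → s += 27 → s = 27.0000
seg 2 [97°–135.1°] uniform, h=6: full span → s += 6 → s = 33.0000
seg 3 [135.1°–163.3°] simple-harmonic, h=-13: θ=158.8° here. β=23.7, B=28.2. -13/2·(1 − cos(π·0.8404)) = -12.2002 → s = 20.7998
radial distance = base radius + s = 28 + 20.7998 = 48.7998

48.7998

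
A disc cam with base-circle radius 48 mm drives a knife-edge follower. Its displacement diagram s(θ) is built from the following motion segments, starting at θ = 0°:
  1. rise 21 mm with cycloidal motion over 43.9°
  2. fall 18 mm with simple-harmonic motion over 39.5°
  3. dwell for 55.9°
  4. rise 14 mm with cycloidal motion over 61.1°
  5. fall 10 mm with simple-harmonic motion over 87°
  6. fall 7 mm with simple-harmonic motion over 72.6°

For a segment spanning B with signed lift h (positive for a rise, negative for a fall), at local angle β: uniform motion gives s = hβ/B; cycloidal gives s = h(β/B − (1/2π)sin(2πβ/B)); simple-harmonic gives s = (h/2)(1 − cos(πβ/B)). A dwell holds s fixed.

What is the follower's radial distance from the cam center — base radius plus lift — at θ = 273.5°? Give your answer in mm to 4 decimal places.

seg 1 [0°–43.9°] cycloidal, h=21: full span → s += 21 → s = 21.0000
seg 2 [43.9°–83.4°] simple-harmonic, h=-18: full span → s += -18 → s = 3.0000
seg 3 [83.4°–139.3°] dwell: s stays 3.0000
seg 4 [139.3°–200.4°] cycloidal, h=14: full span → s += 14 → s = 17.0000
seg 5 [200.4°–287.4°] simple-harmonic, h=-10: θ=273.5° here. β=73.1, B=87. -10/2·(1 − cos(π·0.8402)) = -9.3833 → s = 7.6167
radial distance = base radius + s = 48 + 7.6167 = 55.6167

55.6167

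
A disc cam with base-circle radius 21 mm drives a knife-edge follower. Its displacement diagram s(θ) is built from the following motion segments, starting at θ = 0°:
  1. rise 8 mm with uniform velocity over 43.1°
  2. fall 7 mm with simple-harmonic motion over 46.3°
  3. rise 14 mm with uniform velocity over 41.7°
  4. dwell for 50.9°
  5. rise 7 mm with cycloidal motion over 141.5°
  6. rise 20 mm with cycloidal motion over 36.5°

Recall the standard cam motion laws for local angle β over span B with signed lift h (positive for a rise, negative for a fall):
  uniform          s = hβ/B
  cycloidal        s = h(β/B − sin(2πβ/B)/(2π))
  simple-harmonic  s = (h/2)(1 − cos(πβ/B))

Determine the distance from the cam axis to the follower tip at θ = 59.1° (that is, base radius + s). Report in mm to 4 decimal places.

seg 1 [0°–43.1°] uniform, h=8: full span → s += 8 → s = 8.0000
seg 2 [43.1°–89.4°] simple-harmonic, h=-7: θ=59.1° here. β=16, B=46.3. -7/2·(1 − cos(π·0.3456)) = -1.8678 → s = 6.1322
radial distance = base radius + s = 21 + 6.1322 = 27.1322

27.1322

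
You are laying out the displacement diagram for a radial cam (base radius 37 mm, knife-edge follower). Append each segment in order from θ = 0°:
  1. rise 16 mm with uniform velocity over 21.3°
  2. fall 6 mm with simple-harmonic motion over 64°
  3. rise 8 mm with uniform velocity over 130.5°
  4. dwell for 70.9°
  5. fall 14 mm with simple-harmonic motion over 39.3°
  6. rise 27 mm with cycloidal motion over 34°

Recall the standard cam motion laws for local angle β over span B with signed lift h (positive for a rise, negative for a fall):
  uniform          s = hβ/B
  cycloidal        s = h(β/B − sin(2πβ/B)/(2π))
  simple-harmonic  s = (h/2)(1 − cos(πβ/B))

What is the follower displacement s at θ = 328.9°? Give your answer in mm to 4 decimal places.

seg 1 [0°–21.3°] uniform, h=16: full span → s += 16 → s = 16.0000
seg 2 [21.3°–85.3°] simple-harmonic, h=-6: full span → s += -6 → s = 10.0000
seg 3 [85.3°–215.8°] uniform, h=8: full span → s += 8 → s = 18.0000
seg 4 [215.8°–286.7°] dwell: s stays 18.0000
seg 5 [286.7°–326°] simple-harmonic, h=-14: full span → s += -14 → s = 4.0000
seg 6 [326°–360°] cycloidal, h=27: θ=328.9° here. β=2.9, B=34. 27·(0.0853 − sin(2π·0.0853)/(2π)) = 0.1087 → s = 4.1087

4.1087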